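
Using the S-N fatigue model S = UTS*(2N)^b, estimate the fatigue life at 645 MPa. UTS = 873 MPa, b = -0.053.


N = 0.5 * (S/UTS)^(1/b) = 0.5 * (645/873)^(1/-0.053) = 151.0929 cycles

151.0929 cycles


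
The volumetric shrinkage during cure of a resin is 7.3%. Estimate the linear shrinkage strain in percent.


Linear shrinkage ≈ vol_shrink/3 = 7.3/3 = 2.433%

2.433%


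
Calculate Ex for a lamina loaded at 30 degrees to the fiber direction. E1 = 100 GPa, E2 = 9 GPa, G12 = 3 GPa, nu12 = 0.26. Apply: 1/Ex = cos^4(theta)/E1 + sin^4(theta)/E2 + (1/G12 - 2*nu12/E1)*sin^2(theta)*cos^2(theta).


cos^4(30) = 0.5625, sin^4(30) = 0.0625, sin^2(30)*cos^2(30) = 0.1875
1/G12 - 2*nu12/E1 = 1/3 - 2*0.26/100 = 0.328133 GPa^-1
1/Ex = 0.5625/100 + 0.0625/9 + 0.328133*0.1875 = 0.0740944 GPa^-1
Ex = 13.5 GPa

13.5 GPa


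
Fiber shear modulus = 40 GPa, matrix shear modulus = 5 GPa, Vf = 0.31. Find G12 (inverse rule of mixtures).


1/G12 = Vf/Gf + (1-Vf)/Gm = 0.31/40 + 0.69/5
G12 = 6.86 GPa

6.86 GPa


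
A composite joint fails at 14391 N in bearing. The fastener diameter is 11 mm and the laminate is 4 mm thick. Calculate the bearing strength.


sigma_br = F/(d*h) = 14391/(11*4) = 327.1 MPa

327.1 MPa


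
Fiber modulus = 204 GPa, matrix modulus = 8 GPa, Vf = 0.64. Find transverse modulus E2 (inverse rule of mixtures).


1/E2 = Vf/Ef + (1-Vf)/Em = 0.64/204 + 0.36/8
E2 = 20.77 GPa

20.77 GPa


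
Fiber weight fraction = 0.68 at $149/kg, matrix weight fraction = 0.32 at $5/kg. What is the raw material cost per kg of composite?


Cost = cost_f*Wf + cost_m*Wm = 149*0.68 + 5*0.32 = $102.92/kg

$102.92/kg


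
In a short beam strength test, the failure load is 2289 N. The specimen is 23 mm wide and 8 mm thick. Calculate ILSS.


ILSS = 3F/(4bh) = 3*2289/(4*23*8) = 9.33 MPa

9.33 MPa


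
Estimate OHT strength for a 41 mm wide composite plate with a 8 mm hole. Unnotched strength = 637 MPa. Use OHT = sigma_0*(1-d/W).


OHT = sigma_0*(1-d/W) = 637*(1-8/41) = 512.7 MPa

512.7 MPa


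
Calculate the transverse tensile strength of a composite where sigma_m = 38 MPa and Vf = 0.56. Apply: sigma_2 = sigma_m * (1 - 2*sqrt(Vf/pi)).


factor = 1 - 2*sqrt(0.56/pi) = 0.1556
sigma_2 = 38 * 0.1556 = 5.91 MPa

5.91 MPa


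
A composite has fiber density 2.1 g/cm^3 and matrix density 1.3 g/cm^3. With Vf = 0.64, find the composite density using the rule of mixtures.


rho_c = rho_f*Vf + rho_m*(1-Vf) = 2.1*0.64 + 1.3*0.36 = 1.812 g/cm^3

1.812 g/cm^3


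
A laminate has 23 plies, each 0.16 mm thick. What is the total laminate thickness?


h = n * t_ply = 23 * 0.16 = 3.68 mm

3.68 mm


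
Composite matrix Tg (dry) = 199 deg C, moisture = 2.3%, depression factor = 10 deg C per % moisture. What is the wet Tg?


Tg_wet = Tg_dry - k*moisture = 199 - 10*2.3 = 176.0 deg C

176.0 deg C


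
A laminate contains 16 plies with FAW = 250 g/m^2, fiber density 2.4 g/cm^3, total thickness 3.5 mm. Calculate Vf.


Vf = n * FAW / (rho_f * h * 1000) = 16 * 250 / (2.4 * 3.5 * 1000) = 0.4762

0.4762


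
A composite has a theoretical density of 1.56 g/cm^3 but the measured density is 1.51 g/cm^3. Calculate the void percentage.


Void% = (rho_theo - rho_actual)/rho_theo * 100 = (1.56 - 1.51)/1.56 * 100 = 3.21%

3.21%


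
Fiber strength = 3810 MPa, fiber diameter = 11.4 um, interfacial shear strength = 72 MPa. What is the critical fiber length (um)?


Lc = sigma_f * d / (2 * tau_i) = 3810 * 11.4 / (2 * 72) = 301.6 um

301.6 um


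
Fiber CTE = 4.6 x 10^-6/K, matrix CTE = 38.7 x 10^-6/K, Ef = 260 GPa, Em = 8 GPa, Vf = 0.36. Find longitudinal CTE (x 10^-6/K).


E1 = Ef*Vf + Em*(1-Vf) = 98.72
alpha_1 = (alpha_f*Ef*Vf + alpha_m*Em*(1-Vf))/E1 = 6.37 x 10^-6/K

6.37 x 10^-6/K


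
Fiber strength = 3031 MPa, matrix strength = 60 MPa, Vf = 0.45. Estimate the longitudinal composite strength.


sigma_1 = sigma_f*Vf + sigma_m*(1-Vf) = 3031*0.45 + 60*0.55 = 1397.0 MPa

1397.0 MPa


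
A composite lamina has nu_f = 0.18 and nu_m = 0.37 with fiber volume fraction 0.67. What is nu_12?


nu_12 = nu_f*Vf + nu_m*(1-Vf) = 0.18*0.67 + 0.37*0.33 = 0.2427

0.2427


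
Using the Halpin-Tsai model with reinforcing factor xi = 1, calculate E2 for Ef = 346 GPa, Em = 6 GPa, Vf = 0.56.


eta = (Ef/Em - 1)/(Ef/Em + xi) = (57.6667 - 1)/(57.6667 + 1) = 0.9659
E2 = Em*(1+xi*eta*Vf)/(1-eta*Vf) = 20.14 GPa

20.14 GPa


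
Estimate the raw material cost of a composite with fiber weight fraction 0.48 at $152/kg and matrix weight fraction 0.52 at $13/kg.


Cost = cost_f*Wf + cost_m*Wm = 152*0.48 + 13*0.52 = $79.72/kg

$79.72/kg


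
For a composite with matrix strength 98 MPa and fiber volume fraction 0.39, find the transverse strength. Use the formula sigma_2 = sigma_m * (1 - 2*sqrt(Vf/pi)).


factor = 1 - 2*sqrt(0.39/pi) = 0.2953
sigma_2 = 98 * 0.2953 = 28.94 MPa

28.94 MPa


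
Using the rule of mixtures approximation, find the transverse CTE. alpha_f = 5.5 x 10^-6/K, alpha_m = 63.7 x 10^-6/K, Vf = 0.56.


alpha_2 = alpha_f*Vf + alpha_m*(1-Vf) = 5.5*0.56 + 63.7*0.44 = 31.1 x 10^-6/K

31.1 x 10^-6/K


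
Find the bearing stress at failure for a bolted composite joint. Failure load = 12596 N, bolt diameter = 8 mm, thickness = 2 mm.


sigma_br = F/(d*h) = 12596/(8*2) = 787.3 MPa

787.3 MPa


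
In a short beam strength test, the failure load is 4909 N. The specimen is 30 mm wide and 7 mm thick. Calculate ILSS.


ILSS = 3F/(4bh) = 3*4909/(4*30*7) = 17.53 MPa

17.53 MPa


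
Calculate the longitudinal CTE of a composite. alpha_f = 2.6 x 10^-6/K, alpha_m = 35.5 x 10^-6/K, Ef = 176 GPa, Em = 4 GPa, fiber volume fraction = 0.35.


E1 = Ef*Vf + Em*(1-Vf) = 64.2
alpha_1 = (alpha_f*Ef*Vf + alpha_m*Em*(1-Vf))/E1 = 3.93 x 10^-6/K

3.93 x 10^-6/K


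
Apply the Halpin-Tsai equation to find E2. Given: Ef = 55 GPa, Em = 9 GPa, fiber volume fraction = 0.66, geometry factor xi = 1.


eta = (Ef/Em - 1)/(Ef/Em + xi) = (6.1111 - 1)/(6.1111 + 1) = 0.7188
E2 = Em*(1+xi*eta*Vf)/(1-eta*Vf) = 25.24 GPa

25.24 GPa


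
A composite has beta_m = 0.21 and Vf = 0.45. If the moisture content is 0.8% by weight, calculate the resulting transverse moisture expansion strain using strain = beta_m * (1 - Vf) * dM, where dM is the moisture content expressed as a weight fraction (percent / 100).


dM = 0.8/100 = 0.008
strain = beta_m * (1-Vf) * dM = 0.21 * 0.55 * 0.008 = 0.000924

0.000924


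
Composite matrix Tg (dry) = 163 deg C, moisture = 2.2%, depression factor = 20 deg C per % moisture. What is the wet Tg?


Tg_wet = Tg_dry - k*moisture = 163 - 20*2.2 = 119.0 deg C

119.0 deg C


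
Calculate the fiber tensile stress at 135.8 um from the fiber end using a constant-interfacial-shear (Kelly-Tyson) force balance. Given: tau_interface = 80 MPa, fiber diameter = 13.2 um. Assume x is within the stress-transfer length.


Force balance: sigma_f * (pi*d^2/4) = tau * (pi*d) * x  ->  sigma_f = 4 * tau * x / d
sigma_f = 4 * 80 * 135.8 / 13.2 = 3292.1 MPa

3292.1 MPa


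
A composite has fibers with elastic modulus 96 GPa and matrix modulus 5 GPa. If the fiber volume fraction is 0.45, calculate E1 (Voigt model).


E1 = Ef*Vf + Em*(1-Vf) = 96*0.45 + 5*0.55 = 45.95 GPa

45.95 GPa


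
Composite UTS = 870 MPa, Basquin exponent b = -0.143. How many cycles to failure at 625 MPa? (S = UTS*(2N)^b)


N = 0.5 * (S/UTS)^(1/b) = 0.5 * (625/870)^(1/-0.143) = 5.0517 cycles

5.0517 cycles


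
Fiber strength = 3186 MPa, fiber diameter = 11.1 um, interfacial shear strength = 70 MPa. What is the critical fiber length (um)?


Lc = sigma_f * d / (2 * tau_i) = 3186 * 11.1 / (2 * 70) = 252.6 um

252.6 um


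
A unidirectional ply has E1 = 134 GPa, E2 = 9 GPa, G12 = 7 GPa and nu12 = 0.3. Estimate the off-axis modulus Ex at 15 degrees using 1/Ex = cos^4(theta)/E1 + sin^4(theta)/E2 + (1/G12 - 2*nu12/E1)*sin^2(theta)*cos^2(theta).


cos^4(15) = 0.870513, sin^4(15) = 0.004487, sin^2(15)*cos^2(15) = 0.0625
1/G12 - 2*nu12/E1 = 1/7 - 2*0.3/134 = 0.13838 GPa^-1
1/Ex = 0.870513/134 + 0.004487/9 + 0.13838*0.0625 = 0.0156437 GPa^-1
Ex = 63.92 GPa

63.92 GPa


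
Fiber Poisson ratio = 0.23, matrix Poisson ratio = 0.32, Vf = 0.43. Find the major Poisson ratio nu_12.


nu_12 = nu_f*Vf + nu_m*(1-Vf) = 0.23*0.43 + 0.32*0.57 = 0.2813

0.2813


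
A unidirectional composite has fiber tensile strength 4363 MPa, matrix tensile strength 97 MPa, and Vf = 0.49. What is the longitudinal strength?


sigma_1 = sigma_f*Vf + sigma_m*(1-Vf) = 4363*0.49 + 97*0.51 = 2187.3 MPa

2187.3 MPa


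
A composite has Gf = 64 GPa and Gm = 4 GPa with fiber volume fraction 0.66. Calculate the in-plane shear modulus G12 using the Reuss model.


1/G12 = Vf/Gf + (1-Vf)/Gm = 0.66/64 + 0.34/4
G12 = 10.49 GPa

10.49 GPa


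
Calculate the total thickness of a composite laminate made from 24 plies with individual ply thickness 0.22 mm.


h = n * t_ply = 24 * 0.22 = 5.28 mm

5.28 mm


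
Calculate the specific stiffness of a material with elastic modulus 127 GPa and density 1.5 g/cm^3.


Specific stiffness = E/rho = 127/1.5 = 84.7 GPa/(g/cm^3)

84.7 GPa/(g/cm^3)


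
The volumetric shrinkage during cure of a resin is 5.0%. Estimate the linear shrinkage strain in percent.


Linear shrinkage ≈ vol_shrink/3 = 5.0/3 = 1.667%

1.667%


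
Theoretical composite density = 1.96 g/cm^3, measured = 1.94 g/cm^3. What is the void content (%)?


Void% = (rho_theo - rho_actual)/rho_theo * 100 = (1.96 - 1.94)/1.96 * 100 = 1.02%

1.02%


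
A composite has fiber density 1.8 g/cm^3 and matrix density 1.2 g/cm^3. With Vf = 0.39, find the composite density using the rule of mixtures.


rho_c = rho_f*Vf + rho_m*(1-Vf) = 1.8*0.39 + 1.2*0.61 = 1.434 g/cm^3

1.434 g/cm^3


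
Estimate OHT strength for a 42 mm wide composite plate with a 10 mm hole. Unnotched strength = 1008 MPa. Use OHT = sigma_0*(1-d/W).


OHT = sigma_0*(1-d/W) = 1008*(1-10/42) = 768.0 MPa

768.0 MPa


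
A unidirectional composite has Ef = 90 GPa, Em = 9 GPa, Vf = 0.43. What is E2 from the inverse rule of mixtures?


1/E2 = Vf/Ef + (1-Vf)/Em = 0.43/90 + 0.57/9
E2 = 14.68 GPa

14.68 GPa


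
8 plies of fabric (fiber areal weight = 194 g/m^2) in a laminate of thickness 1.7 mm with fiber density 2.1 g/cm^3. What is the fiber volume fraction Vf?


Vf = n * FAW / (rho_f * h * 1000) = 8 * 194 / (2.1 * 1.7 * 1000) = 0.4347

0.4347


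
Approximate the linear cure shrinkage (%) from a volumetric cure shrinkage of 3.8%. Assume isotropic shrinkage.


Linear shrinkage ≈ vol_shrink/3 = 3.8/3 = 1.267%

1.267%


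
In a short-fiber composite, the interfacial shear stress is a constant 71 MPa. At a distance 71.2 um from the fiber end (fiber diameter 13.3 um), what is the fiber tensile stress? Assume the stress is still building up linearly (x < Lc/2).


Force balance: sigma_f * (pi*d^2/4) = tau * (pi*d) * x  ->  sigma_f = 4 * tau * x / d
sigma_f = 4 * 71 * 71.2 / 13.3 = 1520.4 MPa

1520.4 MPa


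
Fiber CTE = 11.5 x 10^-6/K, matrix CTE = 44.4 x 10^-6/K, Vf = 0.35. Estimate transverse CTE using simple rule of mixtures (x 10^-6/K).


alpha_2 = alpha_f*Vf + alpha_m*(1-Vf) = 11.5*0.35 + 44.4*0.65 = 32.9 x 10^-6/K

32.9 x 10^-6/K


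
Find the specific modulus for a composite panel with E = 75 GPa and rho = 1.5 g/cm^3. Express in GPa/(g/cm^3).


Specific stiffness = E/rho = 75/1.5 = 50.0 GPa/(g/cm^3)

50.0 GPa/(g/cm^3)


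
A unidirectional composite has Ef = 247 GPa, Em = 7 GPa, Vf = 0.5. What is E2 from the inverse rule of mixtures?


1/E2 = Vf/Ef + (1-Vf)/Em = 0.5/247 + 0.5/7
E2 = 13.61 GPa

13.61 GPa


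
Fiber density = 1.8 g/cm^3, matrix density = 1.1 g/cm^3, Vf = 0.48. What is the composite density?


rho_c = rho_f*Vf + rho_m*(1-Vf) = 1.8*0.48 + 1.1*0.52 = 1.436 g/cm^3

1.436 g/cm^3


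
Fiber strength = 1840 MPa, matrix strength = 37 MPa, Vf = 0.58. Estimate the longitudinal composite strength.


sigma_1 = sigma_f*Vf + sigma_m*(1-Vf) = 1840*0.58 + 37*0.42 = 1082.7 MPa

1082.7 MPa


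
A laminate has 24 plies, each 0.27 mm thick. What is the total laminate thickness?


h = n * t_ply = 24 * 0.27 = 6.48 mm

6.48 mm


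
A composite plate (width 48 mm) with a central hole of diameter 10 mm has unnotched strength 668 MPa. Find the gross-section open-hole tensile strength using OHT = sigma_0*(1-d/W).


OHT = sigma_0*(1-d/W) = 668*(1-10/48) = 528.8 MPa

528.8 MPa


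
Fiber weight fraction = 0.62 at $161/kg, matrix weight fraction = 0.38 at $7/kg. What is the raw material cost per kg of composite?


Cost = cost_f*Wf + cost_m*Wm = 161*0.62 + 7*0.38 = $102.48/kg

$102.48/kg


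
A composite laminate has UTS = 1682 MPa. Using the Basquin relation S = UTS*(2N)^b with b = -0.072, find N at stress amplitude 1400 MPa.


N = 0.5 * (S/UTS)^(1/b) = 0.5 * (1400/1682)^(1/-0.072) = 6.3957 cycles

6.3957 cycles


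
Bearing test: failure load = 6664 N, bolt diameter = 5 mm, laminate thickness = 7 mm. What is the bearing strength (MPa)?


sigma_br = F/(d*h) = 6664/(5*7) = 190.4 MPa

190.4 MPa


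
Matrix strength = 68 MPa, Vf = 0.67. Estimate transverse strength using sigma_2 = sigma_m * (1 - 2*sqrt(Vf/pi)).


factor = 1 - 2*sqrt(0.67/pi) = 0.0764
sigma_2 = 68 * 0.0764 = 5.19 MPa

5.19 MPa


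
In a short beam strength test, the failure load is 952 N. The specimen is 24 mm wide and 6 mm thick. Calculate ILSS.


ILSS = 3F/(4bh) = 3*952/(4*24*6) = 4.96 MPa

4.96 MPa


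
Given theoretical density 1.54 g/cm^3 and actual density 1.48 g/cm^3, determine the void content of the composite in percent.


Void% = (rho_theo - rho_actual)/rho_theo * 100 = (1.54 - 1.48)/1.54 * 100 = 3.9%

3.9%


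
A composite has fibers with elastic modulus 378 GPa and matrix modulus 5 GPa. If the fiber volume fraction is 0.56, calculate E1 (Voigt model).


E1 = Ef*Vf + Em*(1-Vf) = 378*0.56 + 5*0.44 = 213.88 GPa

213.88 GPa


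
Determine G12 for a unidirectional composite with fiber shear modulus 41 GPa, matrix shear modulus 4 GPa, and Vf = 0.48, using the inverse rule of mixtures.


1/G12 = Vf/Gf + (1-Vf)/Gm = 0.48/41 + 0.52/4
G12 = 7.06 GPa

7.06 GPa


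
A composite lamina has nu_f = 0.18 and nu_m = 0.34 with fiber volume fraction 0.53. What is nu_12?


nu_12 = nu_f*Vf + nu_m*(1-Vf) = 0.18*0.53 + 0.34*0.47 = 0.2552

0.2552


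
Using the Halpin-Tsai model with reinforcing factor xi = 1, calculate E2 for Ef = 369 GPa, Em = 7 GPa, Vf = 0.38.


eta = (Ef/Em - 1)/(Ef/Em + xi) = (52.7143 - 1)/(52.7143 + 1) = 0.9628
E2 = Em*(1+xi*eta*Vf)/(1-eta*Vf) = 15.08 GPa

15.08 GPa


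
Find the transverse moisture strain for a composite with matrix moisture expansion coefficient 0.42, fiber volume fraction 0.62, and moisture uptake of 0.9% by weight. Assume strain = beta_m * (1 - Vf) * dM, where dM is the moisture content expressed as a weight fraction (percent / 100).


dM = 0.9/100 = 0.009
strain = beta_m * (1-Vf) * dM = 0.42 * 0.38 * 0.009 = 0.0014364

0.0014364


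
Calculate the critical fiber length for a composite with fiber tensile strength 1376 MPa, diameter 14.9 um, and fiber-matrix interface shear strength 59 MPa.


Lc = sigma_f * d / (2 * tau_i) = 1376 * 14.9 / (2 * 59) = 173.7 um

173.7 um


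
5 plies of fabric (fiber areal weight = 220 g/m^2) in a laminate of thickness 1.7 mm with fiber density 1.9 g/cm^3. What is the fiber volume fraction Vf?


Vf = n * FAW / (rho_f * h * 1000) = 5 * 220 / (1.9 * 1.7 * 1000) = 0.3406

0.3406


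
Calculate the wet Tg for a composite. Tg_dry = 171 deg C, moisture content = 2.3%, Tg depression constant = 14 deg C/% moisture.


Tg_wet = Tg_dry - k*moisture = 171 - 14*2.3 = 138.8 deg C

138.8 deg C


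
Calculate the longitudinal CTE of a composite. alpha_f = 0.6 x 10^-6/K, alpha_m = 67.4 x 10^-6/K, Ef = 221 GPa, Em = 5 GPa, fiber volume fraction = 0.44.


E1 = Ef*Vf + Em*(1-Vf) = 100.04
alpha_1 = (alpha_f*Ef*Vf + alpha_m*Em*(1-Vf))/E1 = 2.47 x 10^-6/K

2.47 x 10^-6/K


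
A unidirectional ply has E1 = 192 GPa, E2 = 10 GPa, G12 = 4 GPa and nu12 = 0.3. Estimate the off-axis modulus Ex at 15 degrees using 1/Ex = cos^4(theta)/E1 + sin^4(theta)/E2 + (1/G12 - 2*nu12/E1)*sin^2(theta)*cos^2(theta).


cos^4(15) = 0.870513, sin^4(15) = 0.004487, sin^2(15)*cos^2(15) = 0.0625
1/G12 - 2*nu12/E1 = 1/4 - 2*0.3/192 = 0.246875 GPa^-1
1/Ex = 0.870513/192 + 0.004487/10 + 0.246875*0.0625 = 0.0204123 GPa^-1
Ex = 48.99 GPa

48.99 GPa


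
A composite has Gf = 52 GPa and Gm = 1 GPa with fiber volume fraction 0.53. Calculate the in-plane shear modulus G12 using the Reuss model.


1/G12 = Vf/Gf + (1-Vf)/Gm = 0.53/52 + 0.47/1
G12 = 2.08 GPa

2.08 GPa


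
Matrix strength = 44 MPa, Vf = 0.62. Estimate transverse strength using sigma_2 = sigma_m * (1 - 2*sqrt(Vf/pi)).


factor = 1 - 2*sqrt(0.62/pi) = 0.1115
sigma_2 = 44 * 0.1115 = 4.91 MPa

4.91 MPa


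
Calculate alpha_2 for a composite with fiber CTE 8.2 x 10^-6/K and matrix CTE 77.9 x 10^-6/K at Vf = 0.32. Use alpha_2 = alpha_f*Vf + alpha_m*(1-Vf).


alpha_2 = alpha_f*Vf + alpha_m*(1-Vf) = 8.2*0.32 + 77.9*0.68 = 55.6 x 10^-6/K

55.6 x 10^-6/K


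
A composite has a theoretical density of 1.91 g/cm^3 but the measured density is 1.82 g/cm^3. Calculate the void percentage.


Void% = (rho_theo - rho_actual)/rho_theo * 100 = (1.91 - 1.82)/1.91 * 100 = 4.71%

4.71%


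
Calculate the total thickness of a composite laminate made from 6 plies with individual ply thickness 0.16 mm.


h = n * t_ply = 6 * 0.16 = 0.96 mm

0.96 mm


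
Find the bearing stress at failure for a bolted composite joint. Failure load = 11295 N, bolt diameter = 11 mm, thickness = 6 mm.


sigma_br = F/(d*h) = 11295/(11*6) = 171.1 MPa

171.1 MPa


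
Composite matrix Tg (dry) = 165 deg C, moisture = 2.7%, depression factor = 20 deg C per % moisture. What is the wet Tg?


Tg_wet = Tg_dry - k*moisture = 165 - 20*2.7 = 111.0 deg C

111.0 deg C


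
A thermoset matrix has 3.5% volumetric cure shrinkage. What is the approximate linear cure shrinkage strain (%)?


Linear shrinkage ≈ vol_shrink/3 = 3.5/3 = 1.167%

1.167%


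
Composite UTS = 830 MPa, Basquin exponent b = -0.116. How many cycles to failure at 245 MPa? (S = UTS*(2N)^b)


N = 0.5 * (S/UTS)^(1/b) = 0.5 * (245/830)^(1/-0.116) = 18500.2233 cycles

18500.2233 cycles


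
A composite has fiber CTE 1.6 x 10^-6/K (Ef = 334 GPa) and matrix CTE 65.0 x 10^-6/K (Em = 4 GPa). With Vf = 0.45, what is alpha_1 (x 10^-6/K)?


E1 = Ef*Vf + Em*(1-Vf) = 152.5
alpha_1 = (alpha_f*Ef*Vf + alpha_m*Em*(1-Vf))/E1 = 2.51 x 10^-6/K

2.51 x 10^-6/K


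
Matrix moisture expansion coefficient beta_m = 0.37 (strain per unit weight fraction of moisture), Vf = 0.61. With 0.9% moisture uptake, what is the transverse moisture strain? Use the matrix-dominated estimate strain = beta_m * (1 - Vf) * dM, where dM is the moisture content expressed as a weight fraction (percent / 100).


dM = 0.9/100 = 0.009
strain = beta_m * (1-Vf) * dM = 0.37 * 0.39 * 0.009 = 0.0012987

0.0012987


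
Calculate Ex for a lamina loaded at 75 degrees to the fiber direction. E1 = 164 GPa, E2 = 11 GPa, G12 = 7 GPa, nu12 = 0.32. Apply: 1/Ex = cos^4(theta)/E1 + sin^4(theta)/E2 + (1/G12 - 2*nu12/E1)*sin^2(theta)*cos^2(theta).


cos^4(75) = 0.004487, sin^4(75) = 0.870513, sin^2(75)*cos^2(75) = 0.0625
1/G12 - 2*nu12/E1 = 1/7 - 2*0.32/164 = 0.138955 GPa^-1
1/Ex = 0.004487/164 + 0.870513/11 + 0.138955*0.0625 = 0.0878495 GPa^-1
Ex = 11.38 GPa

11.38 GPa


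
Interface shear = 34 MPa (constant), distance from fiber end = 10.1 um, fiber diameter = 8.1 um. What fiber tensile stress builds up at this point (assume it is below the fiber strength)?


Force balance: sigma_f * (pi*d^2/4) = tau * (pi*d) * x  ->  sigma_f = 4 * tau * x / d
sigma_f = 4 * 34 * 10.1 / 8.1 = 169.6 MPa

169.6 MPa


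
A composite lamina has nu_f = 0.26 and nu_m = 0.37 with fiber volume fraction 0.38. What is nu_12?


nu_12 = nu_f*Vf + nu_m*(1-Vf) = 0.26*0.38 + 0.37*0.62 = 0.3282

0.3282


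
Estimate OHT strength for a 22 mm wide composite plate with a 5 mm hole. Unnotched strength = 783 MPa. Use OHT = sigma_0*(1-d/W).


OHT = sigma_0*(1-d/W) = 783*(1-5/22) = 605.0 MPa

605.0 MPa


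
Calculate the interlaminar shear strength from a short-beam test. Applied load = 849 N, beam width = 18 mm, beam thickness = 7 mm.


ILSS = 3F/(4bh) = 3*849/(4*18*7) = 5.05 MPa

5.05 MPa


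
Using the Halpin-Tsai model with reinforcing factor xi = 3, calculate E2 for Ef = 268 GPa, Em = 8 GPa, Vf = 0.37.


eta = (Ef/Em - 1)/(Ef/Em + xi) = (33.5 - 1)/(33.5 + 3) = 0.8904
E2 = Em*(1+xi*eta*Vf)/(1-eta*Vf) = 23.72 GPa

23.72 GPa


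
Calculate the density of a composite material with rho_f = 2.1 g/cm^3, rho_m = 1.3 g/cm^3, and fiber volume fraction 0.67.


rho_c = rho_f*Vf + rho_m*(1-Vf) = 2.1*0.67 + 1.3*0.33 = 1.836 g/cm^3

1.836 g/cm^3


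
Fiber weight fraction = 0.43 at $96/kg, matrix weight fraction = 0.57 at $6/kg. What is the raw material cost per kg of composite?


Cost = cost_f*Wf + cost_m*Wm = 96*0.43 + 6*0.57 = $44.7/kg

$44.7/kg


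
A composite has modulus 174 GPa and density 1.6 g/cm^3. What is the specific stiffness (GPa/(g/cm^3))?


Specific stiffness = E/rho = 174/1.6 = 108.8 GPa/(g/cm^3)

108.8 GPa/(g/cm^3)


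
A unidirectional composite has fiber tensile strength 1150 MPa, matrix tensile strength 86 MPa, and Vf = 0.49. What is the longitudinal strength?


sigma_1 = sigma_f*Vf + sigma_m*(1-Vf) = 1150*0.49 + 86*0.51 = 607.4 MPa

607.4 MPa


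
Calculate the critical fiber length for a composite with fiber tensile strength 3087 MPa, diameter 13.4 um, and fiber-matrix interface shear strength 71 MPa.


Lc = sigma_f * d / (2 * tau_i) = 3087 * 13.4 / (2 * 71) = 291.3 um

291.3 um


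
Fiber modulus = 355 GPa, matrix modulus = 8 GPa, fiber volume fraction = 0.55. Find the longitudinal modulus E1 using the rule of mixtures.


E1 = Ef*Vf + Em*(1-Vf) = 355*0.55 + 8*0.45 = 198.85 GPa

198.85 GPa


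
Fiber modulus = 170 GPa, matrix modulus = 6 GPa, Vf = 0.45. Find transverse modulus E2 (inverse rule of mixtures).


1/E2 = Vf/Ef + (1-Vf)/Em = 0.45/170 + 0.55/6
E2 = 10.6 GPa

10.6 GPa


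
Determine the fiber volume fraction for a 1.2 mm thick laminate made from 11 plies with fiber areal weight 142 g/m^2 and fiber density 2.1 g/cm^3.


Vf = n * FAW / (rho_f * h * 1000) = 11 * 142 / (2.1 * 1.2 * 1000) = 0.6198

0.6198


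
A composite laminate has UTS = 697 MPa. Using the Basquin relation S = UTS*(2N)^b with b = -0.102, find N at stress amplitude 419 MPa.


N = 0.5 * (S/UTS)^(1/b) = 0.5 * (419/697)^(1/-0.102) = 73.4210 cycles

73.4210 cycles


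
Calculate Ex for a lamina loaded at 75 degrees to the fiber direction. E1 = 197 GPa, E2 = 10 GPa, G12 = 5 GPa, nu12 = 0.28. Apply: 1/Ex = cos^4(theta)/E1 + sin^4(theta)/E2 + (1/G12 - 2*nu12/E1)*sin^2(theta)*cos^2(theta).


cos^4(75) = 0.004487, sin^4(75) = 0.870513, sin^2(75)*cos^2(75) = 0.0625
1/G12 - 2*nu12/E1 = 1/5 - 2*0.28/197 = 0.197157 GPa^-1
1/Ex = 0.004487/197 + 0.870513/10 + 0.197157*0.0625 = 0.0993964 GPa^-1
Ex = 10.06 GPa

10.06 GPa


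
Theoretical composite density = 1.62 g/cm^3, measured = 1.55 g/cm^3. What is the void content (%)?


Void% = (rho_theo - rho_actual)/rho_theo * 100 = (1.62 - 1.55)/1.62 * 100 = 4.32%

4.32%


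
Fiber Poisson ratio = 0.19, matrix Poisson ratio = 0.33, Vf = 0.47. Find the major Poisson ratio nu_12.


nu_12 = nu_f*Vf + nu_m*(1-Vf) = 0.19*0.47 + 0.33*0.53 = 0.2642

0.2642


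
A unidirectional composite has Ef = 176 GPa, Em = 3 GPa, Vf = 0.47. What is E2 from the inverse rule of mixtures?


1/E2 = Vf/Ef + (1-Vf)/Em = 0.47/176 + 0.53/3
E2 = 5.58 GPa

5.58 GPa


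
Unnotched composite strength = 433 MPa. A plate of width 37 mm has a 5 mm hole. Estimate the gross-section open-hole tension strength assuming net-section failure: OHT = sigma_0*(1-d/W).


OHT = sigma_0*(1-d/W) = 433*(1-5/37) = 374.5 MPa

374.5 MPa


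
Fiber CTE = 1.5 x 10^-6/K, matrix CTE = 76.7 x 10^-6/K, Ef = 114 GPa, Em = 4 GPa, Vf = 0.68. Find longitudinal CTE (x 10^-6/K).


E1 = Ef*Vf + Em*(1-Vf) = 78.8
alpha_1 = (alpha_f*Ef*Vf + alpha_m*Em*(1-Vf))/E1 = 2.72 x 10^-6/K

2.72 x 10^-6/K


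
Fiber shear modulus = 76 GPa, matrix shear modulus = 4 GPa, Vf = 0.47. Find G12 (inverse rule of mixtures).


1/G12 = Vf/Gf + (1-Vf)/Gm = 0.47/76 + 0.53/4
G12 = 7.21 GPa

7.21 GPa


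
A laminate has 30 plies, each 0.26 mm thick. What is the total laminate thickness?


h = n * t_ply = 30 * 0.26 = 7.8 mm

7.8 mm


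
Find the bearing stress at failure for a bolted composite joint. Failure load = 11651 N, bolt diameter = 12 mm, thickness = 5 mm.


sigma_br = F/(d*h) = 11651/(12*5) = 194.2 MPa

194.2 MPa


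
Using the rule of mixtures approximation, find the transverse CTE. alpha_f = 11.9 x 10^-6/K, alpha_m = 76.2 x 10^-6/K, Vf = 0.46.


alpha_2 = alpha_f*Vf + alpha_m*(1-Vf) = 11.9*0.46 + 76.2*0.54 = 46.6 x 10^-6/K

46.6 x 10^-6/K


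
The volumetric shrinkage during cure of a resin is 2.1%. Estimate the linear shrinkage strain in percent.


Linear shrinkage ≈ vol_shrink/3 = 2.1/3 = 0.7%

0.7%


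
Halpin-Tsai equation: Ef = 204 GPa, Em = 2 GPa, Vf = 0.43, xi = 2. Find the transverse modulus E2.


eta = (Ef/Em - 1)/(Ef/Em + xi) = (102.0 - 1)/(102.0 + 2) = 0.9712
E2 = Em*(1+xi*eta*Vf)/(1-eta*Vf) = 6.3 GPa

6.3 GPa


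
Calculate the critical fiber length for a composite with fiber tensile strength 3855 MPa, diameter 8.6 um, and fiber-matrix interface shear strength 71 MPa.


Lc = sigma_f * d / (2 * tau_i) = 3855 * 8.6 / (2 * 71) = 233.5 um

233.5 um


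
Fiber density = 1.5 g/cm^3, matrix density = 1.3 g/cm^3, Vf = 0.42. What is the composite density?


rho_c = rho_f*Vf + rho_m*(1-Vf) = 1.5*0.42 + 1.3*0.58 = 1.384 g/cm^3

1.384 g/cm^3


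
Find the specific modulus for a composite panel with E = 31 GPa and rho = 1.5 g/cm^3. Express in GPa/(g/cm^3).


Specific stiffness = E/rho = 31/1.5 = 20.7 GPa/(g/cm^3)

20.7 GPa/(g/cm^3)


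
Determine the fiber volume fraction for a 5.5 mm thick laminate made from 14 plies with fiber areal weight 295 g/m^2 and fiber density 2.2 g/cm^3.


Vf = n * FAW / (rho_f * h * 1000) = 14 * 295 / (2.2 * 5.5 * 1000) = 0.3413

0.3413


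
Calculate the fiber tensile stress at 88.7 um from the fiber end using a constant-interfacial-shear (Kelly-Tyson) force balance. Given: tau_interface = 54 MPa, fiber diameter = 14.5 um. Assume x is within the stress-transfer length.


Force balance: sigma_f * (pi*d^2/4) = tau * (pi*d) * x  ->  sigma_f = 4 * tau * x / d
sigma_f = 4 * 54 * 88.7 / 14.5 = 1321.3 MPa

1321.3 MPa


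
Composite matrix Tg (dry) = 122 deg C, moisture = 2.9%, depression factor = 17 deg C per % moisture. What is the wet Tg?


Tg_wet = Tg_dry - k*moisture = 122 - 17*2.9 = 72.7 deg C

72.7 deg C


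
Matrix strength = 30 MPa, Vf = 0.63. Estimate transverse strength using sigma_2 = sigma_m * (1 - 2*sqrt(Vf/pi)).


factor = 1 - 2*sqrt(0.63/pi) = 0.1044
sigma_2 = 30 * 0.1044 = 3.13 MPa

3.13 MPa


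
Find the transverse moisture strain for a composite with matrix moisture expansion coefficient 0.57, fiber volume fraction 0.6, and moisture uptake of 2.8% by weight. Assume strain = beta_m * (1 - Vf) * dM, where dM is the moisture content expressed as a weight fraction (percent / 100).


dM = 2.8/100 = 0.028
strain = beta_m * (1-Vf) * dM = 0.57 * 0.4 * 0.028 = 0.006384

0.006384


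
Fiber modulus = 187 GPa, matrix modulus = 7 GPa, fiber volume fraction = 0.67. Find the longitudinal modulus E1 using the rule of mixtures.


E1 = Ef*Vf + Em*(1-Vf) = 187*0.67 + 7*0.33 = 127.6 GPa

127.6 GPa


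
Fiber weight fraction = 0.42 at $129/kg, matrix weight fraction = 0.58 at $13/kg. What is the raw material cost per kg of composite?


Cost = cost_f*Wf + cost_m*Wm = 129*0.42 + 13*0.58 = $61.72/kg

$61.72/kg


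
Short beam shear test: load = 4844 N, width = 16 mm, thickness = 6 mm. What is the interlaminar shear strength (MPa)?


ILSS = 3F/(4bh) = 3*4844/(4*16*6) = 37.84 MPa

37.84 MPa


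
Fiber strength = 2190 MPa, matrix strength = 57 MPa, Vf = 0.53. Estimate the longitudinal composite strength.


sigma_1 = sigma_f*Vf + sigma_m*(1-Vf) = 2190*0.53 + 57*0.47 = 1187.5 MPa

1187.5 MPa


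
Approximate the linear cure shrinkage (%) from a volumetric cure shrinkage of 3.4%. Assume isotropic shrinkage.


Linear shrinkage ≈ vol_shrink/3 = 3.4/3 = 1.133%

1.133%


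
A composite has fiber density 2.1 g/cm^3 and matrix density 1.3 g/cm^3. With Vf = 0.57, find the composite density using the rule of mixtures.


rho_c = rho_f*Vf + rho_m*(1-Vf) = 2.1*0.57 + 1.3*0.43 = 1.756 g/cm^3

1.756 g/cm^3


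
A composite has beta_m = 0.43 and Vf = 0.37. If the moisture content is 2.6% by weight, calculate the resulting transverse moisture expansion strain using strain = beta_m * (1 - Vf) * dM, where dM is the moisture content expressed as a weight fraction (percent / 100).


dM = 2.6/100 = 0.026
strain = beta_m * (1-Vf) * dM = 0.43 * 0.63 * 0.026 = 0.0070434

0.0070434


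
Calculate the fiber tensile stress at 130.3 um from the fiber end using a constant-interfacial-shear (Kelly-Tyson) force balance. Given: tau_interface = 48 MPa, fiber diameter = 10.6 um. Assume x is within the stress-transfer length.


Force balance: sigma_f * (pi*d^2/4) = tau * (pi*d) * x  ->  sigma_f = 4 * tau * x / d
sigma_f = 4 * 48 * 130.3 / 10.6 = 2360.2 MPa

2360.2 MPa


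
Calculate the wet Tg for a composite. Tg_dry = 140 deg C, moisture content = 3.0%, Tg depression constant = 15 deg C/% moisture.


Tg_wet = Tg_dry - k*moisture = 140 - 15*3.0 = 95.0 deg C

95.0 deg C


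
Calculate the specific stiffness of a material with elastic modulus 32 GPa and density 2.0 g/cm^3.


Specific stiffness = E/rho = 32/2.0 = 16.0 GPa/(g/cm^3)

16.0 GPa/(g/cm^3)


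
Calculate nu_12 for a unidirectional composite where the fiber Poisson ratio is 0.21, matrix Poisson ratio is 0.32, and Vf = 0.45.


nu_12 = nu_f*Vf + nu_m*(1-Vf) = 0.21*0.45 + 0.32*0.55 = 0.2705

0.2705


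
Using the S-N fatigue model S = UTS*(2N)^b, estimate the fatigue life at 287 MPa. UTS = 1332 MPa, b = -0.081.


N = 0.5 * (S/UTS)^(1/b) = 0.5 * (287/1332)^(1/-0.081) = 8.4894e+07 cycles

8.4894e+07 cycles


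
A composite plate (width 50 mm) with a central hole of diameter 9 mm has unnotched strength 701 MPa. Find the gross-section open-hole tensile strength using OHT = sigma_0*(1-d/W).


OHT = sigma_0*(1-d/W) = 701*(1-9/50) = 574.8 MPa

574.8 MPa


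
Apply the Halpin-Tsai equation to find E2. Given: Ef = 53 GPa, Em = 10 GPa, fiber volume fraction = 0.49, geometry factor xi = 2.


eta = (Ef/Em - 1)/(Ef/Em + xi) = (5.3 - 1)/(5.3 + 2) = 0.589
E2 = Em*(1+xi*eta*Vf)/(1-eta*Vf) = 22.17 GPa

22.17 GPa


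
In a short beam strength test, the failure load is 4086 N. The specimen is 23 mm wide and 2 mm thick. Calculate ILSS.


ILSS = 3F/(4bh) = 3*4086/(4*23*2) = 66.62 MPa

66.62 MPa


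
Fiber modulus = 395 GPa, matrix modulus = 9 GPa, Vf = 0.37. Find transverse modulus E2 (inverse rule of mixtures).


1/E2 = Vf/Ef + (1-Vf)/Em = 0.37/395 + 0.63/9
E2 = 14.1 GPa

14.1 GPa


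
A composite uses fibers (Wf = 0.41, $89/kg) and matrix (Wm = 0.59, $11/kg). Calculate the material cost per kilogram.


Cost = cost_f*Wf + cost_m*Wm = 89*0.41 + 11*0.59 = $42.98/kg

$42.98/kg


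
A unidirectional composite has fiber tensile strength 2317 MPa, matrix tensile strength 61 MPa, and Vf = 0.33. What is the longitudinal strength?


sigma_1 = sigma_f*Vf + sigma_m*(1-Vf) = 2317*0.33 + 61*0.67 = 805.5 MPa

805.5 MPa


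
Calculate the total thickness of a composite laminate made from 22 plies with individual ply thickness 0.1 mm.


h = n * t_ply = 22 * 0.1 = 2.2 mm

2.2 mm


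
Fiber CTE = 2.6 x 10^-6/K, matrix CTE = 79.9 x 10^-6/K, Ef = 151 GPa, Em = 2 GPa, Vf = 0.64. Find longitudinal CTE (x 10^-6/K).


E1 = Ef*Vf + Em*(1-Vf) = 97.36
alpha_1 = (alpha_f*Ef*Vf + alpha_m*Em*(1-Vf))/E1 = 3.17 x 10^-6/K

3.17 x 10^-6/K


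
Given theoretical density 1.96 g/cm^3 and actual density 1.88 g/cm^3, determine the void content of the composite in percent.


Void% = (rho_theo - rho_actual)/rho_theo * 100 = (1.96 - 1.88)/1.96 * 100 = 4.08%

4.08%


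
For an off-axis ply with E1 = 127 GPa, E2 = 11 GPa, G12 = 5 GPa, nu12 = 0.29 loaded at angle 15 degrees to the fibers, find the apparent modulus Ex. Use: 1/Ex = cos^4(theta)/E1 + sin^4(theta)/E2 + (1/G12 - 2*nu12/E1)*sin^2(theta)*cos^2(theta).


cos^4(15) = 0.870513, sin^4(15) = 0.004487, sin^2(15)*cos^2(15) = 0.0625
1/G12 - 2*nu12/E1 = 1/5 - 2*0.29/127 = 0.195433 GPa^-1
1/Ex = 0.870513/127 + 0.004487/11 + 0.195433*0.0625 = 0.0194769 GPa^-1
Ex = 51.34 GPa

51.34 GPa


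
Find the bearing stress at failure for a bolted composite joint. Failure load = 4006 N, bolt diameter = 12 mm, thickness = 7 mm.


sigma_br = F/(d*h) = 4006/(12*7) = 47.7 MPa

47.7 MPa


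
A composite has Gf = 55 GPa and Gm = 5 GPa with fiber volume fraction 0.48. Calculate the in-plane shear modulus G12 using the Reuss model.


1/G12 = Vf/Gf + (1-Vf)/Gm = 0.48/55 + 0.52/5
G12 = 8.87 GPa

8.87 GPa


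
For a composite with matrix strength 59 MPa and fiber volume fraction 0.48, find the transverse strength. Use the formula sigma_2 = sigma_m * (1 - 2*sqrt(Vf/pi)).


factor = 1 - 2*sqrt(0.48/pi) = 0.2182
sigma_2 = 59 * 0.2182 = 12.88 MPa

12.88 MPa


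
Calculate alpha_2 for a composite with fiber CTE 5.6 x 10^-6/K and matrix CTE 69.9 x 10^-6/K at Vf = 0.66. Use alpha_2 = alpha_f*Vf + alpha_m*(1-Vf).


alpha_2 = alpha_f*Vf + alpha_m*(1-Vf) = 5.6*0.66 + 69.9*0.34 = 27.5 x 10^-6/K

27.5 x 10^-6/K


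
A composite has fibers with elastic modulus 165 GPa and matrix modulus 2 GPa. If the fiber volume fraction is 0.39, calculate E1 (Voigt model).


E1 = Ef*Vf + Em*(1-Vf) = 165*0.39 + 2*0.61 = 65.57 GPa

65.57 GPa


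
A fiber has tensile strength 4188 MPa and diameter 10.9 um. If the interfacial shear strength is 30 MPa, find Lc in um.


Lc = sigma_f * d / (2 * tau_i) = 4188 * 10.9 / (2 * 30) = 760.8 um

760.8 um


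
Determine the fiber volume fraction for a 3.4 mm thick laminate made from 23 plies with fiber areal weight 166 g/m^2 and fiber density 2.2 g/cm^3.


Vf = n * FAW / (rho_f * h * 1000) = 23 * 166 / (2.2 * 3.4 * 1000) = 0.5104

0.5104


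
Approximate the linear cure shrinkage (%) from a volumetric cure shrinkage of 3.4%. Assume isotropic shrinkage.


Linear shrinkage ≈ vol_shrink/3 = 3.4/3 = 1.133%

1.133%


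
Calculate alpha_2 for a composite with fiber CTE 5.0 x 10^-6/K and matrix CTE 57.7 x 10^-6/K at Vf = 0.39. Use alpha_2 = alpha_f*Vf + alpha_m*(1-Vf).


alpha_2 = alpha_f*Vf + alpha_m*(1-Vf) = 5.0*0.39 + 57.7*0.61 = 37.1 x 10^-6/K

37.1 x 10^-6/K


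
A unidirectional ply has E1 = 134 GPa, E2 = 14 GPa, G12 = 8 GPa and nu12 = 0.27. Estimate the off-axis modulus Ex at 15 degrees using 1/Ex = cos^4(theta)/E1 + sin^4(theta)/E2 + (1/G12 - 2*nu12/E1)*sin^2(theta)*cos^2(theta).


cos^4(15) = 0.870513, sin^4(15) = 0.004487, sin^2(15)*cos^2(15) = 0.0625
1/G12 - 2*nu12/E1 = 1/8 - 2*0.27/134 = 0.12097 GPa^-1
1/Ex = 0.870513/134 + 0.004487/14 + 0.12097*0.0625 = 0.0143775 GPa^-1
Ex = 69.55 GPa

69.55 GPa


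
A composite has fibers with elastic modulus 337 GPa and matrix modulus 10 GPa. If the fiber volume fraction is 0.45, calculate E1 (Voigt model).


E1 = Ef*Vf + Em*(1-Vf) = 337*0.45 + 10*0.55 = 157.15 GPa

157.15 GPa


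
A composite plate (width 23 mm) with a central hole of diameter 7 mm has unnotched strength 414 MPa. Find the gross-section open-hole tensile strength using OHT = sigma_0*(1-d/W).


OHT = sigma_0*(1-d/W) = 414*(1-7/23) = 288.0 MPa

288.0 MPa


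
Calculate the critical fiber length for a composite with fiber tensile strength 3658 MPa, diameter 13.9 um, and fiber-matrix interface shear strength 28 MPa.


Lc = sigma_f * d / (2 * tau_i) = 3658 * 13.9 / (2 * 28) = 908.0 um

908.0 um


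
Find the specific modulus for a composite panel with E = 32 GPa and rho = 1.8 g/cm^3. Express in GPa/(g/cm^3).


Specific stiffness = E/rho = 32/1.8 = 17.8 GPa/(g/cm^3)

17.8 GPa/(g/cm^3)


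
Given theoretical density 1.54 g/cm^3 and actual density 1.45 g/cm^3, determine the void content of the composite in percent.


Void% = (rho_theo - rho_actual)/rho_theo * 100 = (1.54 - 1.45)/1.54 * 100 = 5.84%

5.84%


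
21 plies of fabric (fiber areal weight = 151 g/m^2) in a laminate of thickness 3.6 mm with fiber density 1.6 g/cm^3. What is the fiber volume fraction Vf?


Vf = n * FAW / (rho_f * h * 1000) = 21 * 151 / (1.6 * 3.6 * 1000) = 0.5505

0.5505


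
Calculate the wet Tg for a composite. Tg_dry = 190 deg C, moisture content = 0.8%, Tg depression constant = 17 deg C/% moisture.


Tg_wet = Tg_dry - k*moisture = 190 - 17*0.8 = 176.4 deg C

176.4 deg C


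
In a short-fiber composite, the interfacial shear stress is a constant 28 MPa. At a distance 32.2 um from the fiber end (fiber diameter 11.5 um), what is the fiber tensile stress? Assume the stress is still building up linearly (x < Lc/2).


Force balance: sigma_f * (pi*d^2/4) = tau * (pi*d) * x  ->  sigma_f = 4 * tau * x / d
sigma_f = 4 * 28 * 32.2 / 11.5 = 313.6 MPa

313.6 MPa


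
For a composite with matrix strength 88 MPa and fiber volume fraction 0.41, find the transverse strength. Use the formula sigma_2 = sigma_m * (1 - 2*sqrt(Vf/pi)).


factor = 1 - 2*sqrt(0.41/pi) = 0.2775
sigma_2 = 88 * 0.2775 = 24.42 MPa

24.42 MPa


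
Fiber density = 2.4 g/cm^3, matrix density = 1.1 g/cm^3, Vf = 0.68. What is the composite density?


rho_c = rho_f*Vf + rho_m*(1-Vf) = 2.4*0.68 + 1.1*0.32 = 1.984 g/cm^3

1.984 g/cm^3


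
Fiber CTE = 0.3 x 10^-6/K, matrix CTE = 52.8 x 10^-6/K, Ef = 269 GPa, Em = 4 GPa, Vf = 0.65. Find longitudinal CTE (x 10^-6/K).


E1 = Ef*Vf + Em*(1-Vf) = 176.25
alpha_1 = (alpha_f*Ef*Vf + alpha_m*Em*(1-Vf))/E1 = 0.72 x 10^-6/K

0.72 x 10^-6/K


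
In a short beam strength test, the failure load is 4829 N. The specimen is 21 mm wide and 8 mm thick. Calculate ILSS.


ILSS = 3F/(4bh) = 3*4829/(4*21*8) = 21.56 MPa

21.56 MPa


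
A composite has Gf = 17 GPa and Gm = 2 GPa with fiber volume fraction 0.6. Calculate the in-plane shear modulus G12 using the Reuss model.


1/G12 = Vf/Gf + (1-Vf)/Gm = 0.6/17 + 0.4/2
G12 = 4.25 GPa

4.25 GPa


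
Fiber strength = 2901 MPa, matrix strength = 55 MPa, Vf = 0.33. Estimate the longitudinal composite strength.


sigma_1 = sigma_f*Vf + sigma_m*(1-Vf) = 2901*0.33 + 55*0.67 = 994.2 MPa

994.2 MPa


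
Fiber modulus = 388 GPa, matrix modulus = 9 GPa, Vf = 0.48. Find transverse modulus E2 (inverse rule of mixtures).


1/E2 = Vf/Ef + (1-Vf)/Em = 0.48/388 + 0.52/9
E2 = 16.94 GPa

16.94 GPa


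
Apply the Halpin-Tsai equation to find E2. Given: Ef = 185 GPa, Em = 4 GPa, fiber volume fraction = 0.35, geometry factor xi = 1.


eta = (Ef/Em - 1)/(Ef/Em + xi) = (46.25 - 1)/(46.25 + 1) = 0.9577
E2 = Em*(1+xi*eta*Vf)/(1-eta*Vf) = 8.03 GPa

8.03 GPa


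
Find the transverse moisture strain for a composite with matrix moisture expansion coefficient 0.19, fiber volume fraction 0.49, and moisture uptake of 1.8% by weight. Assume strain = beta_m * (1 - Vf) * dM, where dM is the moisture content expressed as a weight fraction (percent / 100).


dM = 1.8/100 = 0.018
strain = beta_m * (1-Vf) * dM = 0.19 * 0.51 * 0.018 = 0.0017442

0.0017442


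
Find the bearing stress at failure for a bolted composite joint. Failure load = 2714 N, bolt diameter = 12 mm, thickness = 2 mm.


sigma_br = F/(d*h) = 2714/(12*2) = 113.1 MPa

113.1 MPa


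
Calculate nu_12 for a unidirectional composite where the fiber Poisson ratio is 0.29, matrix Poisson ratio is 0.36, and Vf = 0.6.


nu_12 = nu_f*Vf + nu_m*(1-Vf) = 0.29*0.6 + 0.36*0.4 = 0.318

0.318
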